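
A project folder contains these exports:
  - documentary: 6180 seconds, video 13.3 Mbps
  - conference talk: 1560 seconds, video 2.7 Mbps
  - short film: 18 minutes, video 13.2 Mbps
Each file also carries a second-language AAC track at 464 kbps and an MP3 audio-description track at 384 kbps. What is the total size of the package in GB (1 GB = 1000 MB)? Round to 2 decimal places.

Audio total: 464 + 384 = 848 kbps = 0.848 Mbps.
documentary: 14.148 Mbps × 6180 s = 87434.6 Mb
conference talk: 3.548 Mbps × 1560 s = 5534.9 Mb
short film: 14.048 Mbps × 1080 s = 15171.8 Mb
Total: 108141.4 Mb = 13517.7 MB.
= 13.52 GB.

13.52 GB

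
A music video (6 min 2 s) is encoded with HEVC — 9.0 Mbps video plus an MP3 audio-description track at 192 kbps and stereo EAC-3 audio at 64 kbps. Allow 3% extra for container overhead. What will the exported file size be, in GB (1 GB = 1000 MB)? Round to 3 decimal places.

0.431 GB

6 min 2 s = 362 s
Audio total: 192 + 64 = 256 kbps = 0.256 Mbps.
Total bitrate: 9.0 + 0.256 = 9.256 Mbps.
Stream data: 9.256 Mbps × 362 s = 3350.7 Mb.
With 3% container overhead: ×1.03.
3,451 Mb ÷ 8 = 431.4 MB → 0.4314 GB.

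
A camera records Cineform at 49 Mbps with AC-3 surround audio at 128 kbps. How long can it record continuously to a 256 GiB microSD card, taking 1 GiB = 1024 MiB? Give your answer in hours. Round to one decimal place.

Audio: 128 kbps = 0.128 Mbps.
Total bitrate: 49 + 0.128 = 49.128 Mbps.
Capacity: 256 GiB = 2,199,023 Mb.
Recording time: 2,199,023 / 49.128 = 44,761 s ≈ 12.4 hours.

12.4 hours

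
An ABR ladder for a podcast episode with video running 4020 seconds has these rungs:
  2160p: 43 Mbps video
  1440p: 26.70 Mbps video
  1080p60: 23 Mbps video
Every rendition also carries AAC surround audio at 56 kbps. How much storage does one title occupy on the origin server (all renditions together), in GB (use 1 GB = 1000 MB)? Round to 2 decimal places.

Audio: 56 kbps = 0.056 Mbps.
Sum of rendition bitrates: (43+0.056) + (26.70+0.056) + (23+0.056) = 92.868 Mbps.
× 4020 s = 373,329 Mb = 46,666 MB = 46.67 GB.

46.67 GB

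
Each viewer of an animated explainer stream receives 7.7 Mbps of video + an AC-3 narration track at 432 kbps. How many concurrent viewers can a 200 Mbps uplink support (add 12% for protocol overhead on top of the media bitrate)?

Audio: 432 kbps = 0.432 Mbps.
Per-viewer media rate: 8.132 Mbps.
On the wire with 12% overhead: 9.108 Mbps.
200 Mbps = 200.0 Mbps; 200.0 / 9.108 = 21.96 → 21 viewers.

21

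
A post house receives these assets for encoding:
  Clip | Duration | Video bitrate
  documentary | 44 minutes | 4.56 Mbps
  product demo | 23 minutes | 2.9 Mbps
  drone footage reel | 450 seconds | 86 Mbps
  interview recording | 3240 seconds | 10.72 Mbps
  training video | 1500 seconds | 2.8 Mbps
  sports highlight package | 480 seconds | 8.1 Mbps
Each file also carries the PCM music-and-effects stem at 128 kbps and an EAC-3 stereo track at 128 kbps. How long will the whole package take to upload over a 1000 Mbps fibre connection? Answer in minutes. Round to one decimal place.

Audio total: 128 + 128 = 256 kbps = 0.256 Mbps.
documentary: 4.816 Mbps × 2640 s = 12714.2 Mb
product demo: 3.156 Mbps × 1380 s = 4355.3 Mb
drone footage reel: 86.256 Mbps × 450 s = 38815.2 Mb
interview recording: 10.976 Mbps × 3240 s = 35562.2 Mb
training video: 3.056 Mbps × 1500 s = 4584.0 Mb
sports highlight package: 8.356 Mbps × 480 s = 4010.9 Mb
Total: 100041.8 Mb = 12505.2 MB.
At 1000 Mbps: 100041.8 / 1000 = 100 s ≈ 1.67 minutes.

1.7 minutes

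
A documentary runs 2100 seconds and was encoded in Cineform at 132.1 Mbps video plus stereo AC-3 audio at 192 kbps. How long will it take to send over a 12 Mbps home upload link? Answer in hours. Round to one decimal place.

6.4 hours

Audio: 192 kbps = 0.192 Mbps.
Total bitrate: 132.292 Mbps.
File: 132.292 Mbps × 2100 s = 277813.2 Mb.
At 12 Mbps: 277813.2 / 12 = 23151.1 s ≈ 6.43 hours.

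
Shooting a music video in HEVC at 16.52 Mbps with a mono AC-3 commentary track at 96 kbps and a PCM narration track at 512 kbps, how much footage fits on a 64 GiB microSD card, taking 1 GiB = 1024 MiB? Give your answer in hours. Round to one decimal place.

Audio total: 96 + 512 = 608 kbps = 0.608 Mbps.
Total bitrate: 16.52 + 0.608 = 17.128 Mbps.
Capacity: 64 GiB = 549,756 Mb.
Recording time: 549,756 / 17.128 = 32,097 s ≈ 8.92 hours.

8.9 hours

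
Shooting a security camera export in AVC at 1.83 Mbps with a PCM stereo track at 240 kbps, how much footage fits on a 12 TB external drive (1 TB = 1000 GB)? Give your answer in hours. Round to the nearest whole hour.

12882 hours

Audio: 240 kbps = 0.240 Mbps.
Total bitrate: 1.83 + 0.240 = 2.070 Mbps.
Capacity: 12 TB = 96,000,000 Mb.
Recording time: 96,000,000 / 2.070 = 46,376,812 s ≈ 12,882 hours.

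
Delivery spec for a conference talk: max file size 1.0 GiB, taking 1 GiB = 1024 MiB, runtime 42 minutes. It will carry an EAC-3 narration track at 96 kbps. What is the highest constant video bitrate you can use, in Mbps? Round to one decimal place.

Budget: 1.0 GiB = 8589.9 Mb.
42 min = 2520 s
Total bitrate budget: 8589.9 Mb / 2520 s = 3.409 Mbps.
Audio: 96 kbps = 0.096 Mbps.
Video: 3.409 − 0.096 = 3.313 Mbps.

3.3 Mbps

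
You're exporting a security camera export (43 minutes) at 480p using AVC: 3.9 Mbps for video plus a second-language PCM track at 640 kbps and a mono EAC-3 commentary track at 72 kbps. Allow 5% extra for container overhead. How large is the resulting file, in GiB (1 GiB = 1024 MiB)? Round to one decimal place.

1.5 GiB

43 min = 2580 s
Audio total: 640 + 72 = 712 kbps = 0.712 Mbps.
Total bitrate: 3.9 + 0.712 = 4.612 Mbps.
Stream data: 4.612 Mbps × 2580 s = 11899.0 Mb.
With 5% container overhead: ×1.05.
12,494 Mb = 1,561,738,500 bytes ÷ 1,073,741,824 = 1.454 GiB.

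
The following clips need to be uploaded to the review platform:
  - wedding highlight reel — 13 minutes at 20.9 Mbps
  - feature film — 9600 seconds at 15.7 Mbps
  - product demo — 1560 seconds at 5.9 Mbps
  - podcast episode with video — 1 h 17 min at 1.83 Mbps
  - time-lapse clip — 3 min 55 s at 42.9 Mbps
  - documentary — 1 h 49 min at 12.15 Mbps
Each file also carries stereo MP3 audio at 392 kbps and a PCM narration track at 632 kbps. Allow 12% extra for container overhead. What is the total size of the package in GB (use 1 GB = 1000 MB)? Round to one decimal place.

41.7 GB

Audio total: 392 + 632 = 1024 kbps = 1.024 Mbps.
wedding highlight reel: 21.924 Mbps × 780 s × 1.12 = 19152.8 Mb
feature film: 16.724 Mbps × 9600 s × 1.12 = 179816.4 Mb
product demo: 6.924 Mbps × 1560 s × 1.12 = 12097.6 Mb
podcast episode with video: 2.854 Mbps × 4620 s × 1.12 = 14767.7 Mb
time-lapse clip: 43.924 Mbps × 235 s × 1.12 = 11560.8 Mb
documentary: 13.174 Mbps × 6540 s × 1.12 = 96496.9 Mb
Total: 333892.3 Mb = 41736.5 MB.
= 41.74 GB.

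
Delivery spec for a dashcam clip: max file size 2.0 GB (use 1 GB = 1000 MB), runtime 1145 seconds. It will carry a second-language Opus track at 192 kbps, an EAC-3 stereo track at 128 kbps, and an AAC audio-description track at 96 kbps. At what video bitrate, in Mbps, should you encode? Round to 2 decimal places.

Budget: 2.0 GB = 16000.0 Mb.
Total bitrate budget: 16000.0 Mb / 1145 s = 13.974 Mbps.
Audio total: 192 + 128 + 96 = 416 kbps = 0.416 Mbps.
Video: 13.974 − 0.416 = 13.558 Mbps.

13.56 Mbps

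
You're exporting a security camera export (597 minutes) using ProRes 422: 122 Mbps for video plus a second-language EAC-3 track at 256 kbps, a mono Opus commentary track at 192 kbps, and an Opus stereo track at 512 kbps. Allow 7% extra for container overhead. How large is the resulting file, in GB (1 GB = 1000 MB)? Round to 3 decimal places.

589.092 GB

597 min = 35820 s
Audio total: 256 + 192 + 512 = 960 kbps = 0.960 Mbps.
Total bitrate: 122 + 0.960 = 122.960 Mbps.
Stream data: 122.960 Mbps × 35820 s = 4404427.2 Mb.
With 7% container overhead: ×1.07.
4,712,737 Mb ÷ 8 = 589,092 MB → 589.1 GB.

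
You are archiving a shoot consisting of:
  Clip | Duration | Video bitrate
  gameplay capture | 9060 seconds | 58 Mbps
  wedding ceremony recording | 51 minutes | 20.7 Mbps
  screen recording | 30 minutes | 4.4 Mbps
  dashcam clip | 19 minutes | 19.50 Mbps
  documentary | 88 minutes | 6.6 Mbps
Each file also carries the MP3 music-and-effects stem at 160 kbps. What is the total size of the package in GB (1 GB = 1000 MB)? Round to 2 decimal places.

82.13 GB

Audio: 160 kbps = 0.160 Mbps.
gameplay capture: 58.160 Mbps × 9060 s = 526929.6 Mb
wedding ceremony recording: 20.860 Mbps × 3060 s = 63831.6 Mb
screen recording: 4.560 Mbps × 1800 s = 8208.0 Mb
dashcam clip: 19.660 Mbps × 1140 s = 22412.4 Mb
documentary: 6.760 Mbps × 5280 s = 35692.8 Mb
Total: 657074.4 Mb = 82134.3 MB.
= 82.13 GB.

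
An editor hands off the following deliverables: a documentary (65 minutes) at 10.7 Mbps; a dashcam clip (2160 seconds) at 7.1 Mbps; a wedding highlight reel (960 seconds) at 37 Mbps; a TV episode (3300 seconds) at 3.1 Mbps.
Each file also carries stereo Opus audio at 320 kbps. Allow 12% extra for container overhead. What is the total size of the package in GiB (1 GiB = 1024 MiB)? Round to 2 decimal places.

Audio: 320 kbps = 0.320 Mbps.
documentary: 11.020 Mbps × 3900 s × 1.12 = 48135.4 Mb
dashcam clip: 7.420 Mbps × 2160 s × 1.12 = 17950.5 Mb
wedding highlight reel: 37.320 Mbps × 960 s × 1.12 = 40126.5 Mb
TV episode: 3.420 Mbps × 3300 s × 1.12 = 12640.3 Mb
Total: 118852.6 Mb = 14856.6 MB.
= 13.84 GiB.

13.84 GiB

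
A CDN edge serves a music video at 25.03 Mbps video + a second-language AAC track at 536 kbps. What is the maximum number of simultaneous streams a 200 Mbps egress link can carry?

7

Audio: 536 kbps = 0.536 Mbps.
Per-viewer media rate: 25.566 Mbps.
200 Mbps = 200.0 Mbps; 200.0 / 25.566 = 7.82 → 7 viewers.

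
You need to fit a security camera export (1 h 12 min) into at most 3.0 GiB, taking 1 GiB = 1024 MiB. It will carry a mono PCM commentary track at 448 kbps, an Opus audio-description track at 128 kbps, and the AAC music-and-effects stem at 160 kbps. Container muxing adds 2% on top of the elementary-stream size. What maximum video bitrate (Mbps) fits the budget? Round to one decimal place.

5.1 Mbps

Budget: 3.0 GiB = 25769.8 Mb.
Stream payload after overhead: 25769.8 / 1.02 = 25264.5 Mb.
1 h 12 min = 72 min = 4320 s
Total bitrate budget: 25264.5 Mb / 4320 s = 5.848 Mbps.
Audio total: 448 + 128 + 160 = 736 kbps = 0.736 Mbps.
Video: 5.848 − 0.736 = 5.112 Mbps.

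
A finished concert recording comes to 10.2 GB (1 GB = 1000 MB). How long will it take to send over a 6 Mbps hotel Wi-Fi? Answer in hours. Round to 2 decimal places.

3.78 hours

File: 10.2 GB = 81600.0 Mb.
At 6 Mbps: 81600.0 / 6 = 13600.0 s ≈ 3.78 hours.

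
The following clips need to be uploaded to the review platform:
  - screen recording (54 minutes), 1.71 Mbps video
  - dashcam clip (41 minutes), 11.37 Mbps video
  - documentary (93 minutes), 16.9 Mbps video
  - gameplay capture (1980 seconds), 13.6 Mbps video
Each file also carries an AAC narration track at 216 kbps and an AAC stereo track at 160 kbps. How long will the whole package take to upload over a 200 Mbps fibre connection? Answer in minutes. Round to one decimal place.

13.3 minutes

Audio total: 216 + 160 = 376 kbps = 0.376 Mbps.
screen recording: 2.086 Mbps × 3240 s = 6758.6 Mb
dashcam clip: 11.746 Mbps × 2460 s = 28895.2 Mb
documentary: 17.276 Mbps × 5580 s = 96400.1 Mb
gameplay capture: 13.976 Mbps × 1980 s = 27672.5 Mb
Total: 159726.4 Mb = 19965.8 MB.
At 200 Mbps: 159726.4 / 200 = 799 s ≈ 13.3 minutes.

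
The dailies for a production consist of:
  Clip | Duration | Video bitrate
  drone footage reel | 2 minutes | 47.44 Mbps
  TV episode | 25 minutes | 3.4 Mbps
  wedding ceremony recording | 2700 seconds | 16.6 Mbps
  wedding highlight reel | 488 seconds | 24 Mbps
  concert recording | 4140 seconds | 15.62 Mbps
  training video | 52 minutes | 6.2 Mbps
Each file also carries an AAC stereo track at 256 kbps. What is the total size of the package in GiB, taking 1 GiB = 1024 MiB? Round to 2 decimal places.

17.98 GiB

Audio: 256 kbps = 0.256 Mbps.
drone footage reel: 47.696 Mbps × 120 s = 5723.5 Mb
TV episode: 3.656 Mbps × 1500 s = 5484.0 Mb
wedding ceremony recording: 16.856 Mbps × 2700 s = 45511.2 Mb
wedding highlight reel: 24.256 Mbps × 488 s = 11836.9 Mb
concert recording: 15.876 Mbps × 4140 s = 65726.6 Mb
training video: 6.456 Mbps × 3120 s = 20142.7 Mb
Total: 154425.0 Mb = 19303.1 MB.
= 17.98 GiB.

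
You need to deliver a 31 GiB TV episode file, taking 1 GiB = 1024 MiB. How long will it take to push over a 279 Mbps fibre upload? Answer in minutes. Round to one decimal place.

File: 31 GiB = 266288.0 Mb.
At 279 Mbps: 266288.0 / 279 = 954.4 s ≈ 15.9 minutes.

15.9 minutes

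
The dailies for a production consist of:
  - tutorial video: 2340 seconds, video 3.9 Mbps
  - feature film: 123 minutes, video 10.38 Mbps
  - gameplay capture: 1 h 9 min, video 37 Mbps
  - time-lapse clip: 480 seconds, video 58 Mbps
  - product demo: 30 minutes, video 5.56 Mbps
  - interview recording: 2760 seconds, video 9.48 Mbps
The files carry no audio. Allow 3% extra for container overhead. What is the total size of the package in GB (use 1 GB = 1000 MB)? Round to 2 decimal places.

39.00 GB

tutorial video: 3.900 Mbps × 2340 s × 1.03 = 9399.8 Mb
feature film: 10.380 Mbps × 7380 s × 1.03 = 78902.5 Mb
gameplay capture: 37.000 Mbps × 4140 s × 1.03 = 157775.4 Mb
time-lapse clip: 58.000 Mbps × 480 s × 1.03 = 28675.2 Mb
product demo: 5.560 Mbps × 1800 s × 1.03 = 10308.2 Mb
interview recording: 9.480 Mbps × 2760 s × 1.03 = 26949.7 Mb
Total: 312010.9 Mb = 39001.4 MB.
= 39.00 GB.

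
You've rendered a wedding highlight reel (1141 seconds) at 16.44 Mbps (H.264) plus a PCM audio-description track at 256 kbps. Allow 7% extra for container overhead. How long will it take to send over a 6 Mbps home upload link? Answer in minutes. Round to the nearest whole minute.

57 minutes

Audio: 256 kbps = 0.256 Mbps.
Total bitrate: 16.696 Mbps.
File: 16.696 Mbps × 1141 s = 19050.1 Mb.
With 7% container overhead: ×1.07. → 20383.6 Mb.
At 6 Mbps: 20383.6 / 6 = 3397.3 s ≈ 56.6 minutes.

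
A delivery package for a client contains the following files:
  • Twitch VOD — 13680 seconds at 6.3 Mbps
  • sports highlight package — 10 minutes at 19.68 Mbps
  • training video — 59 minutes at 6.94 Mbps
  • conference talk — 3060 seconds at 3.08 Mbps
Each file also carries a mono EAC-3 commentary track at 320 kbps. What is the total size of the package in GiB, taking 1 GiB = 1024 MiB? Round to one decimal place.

16.1 GiB

Audio: 320 kbps = 0.320 Mbps.
Twitch VOD: 6.620 Mbps × 13680 s = 90561.6 Mb
sports highlight package: 20.000 Mbps × 600 s = 12000.0 Mb
training video: 7.260 Mbps × 3540 s = 25700.4 Mb
conference talk: 3.400 Mbps × 3060 s = 10404.0 Mb
Total: 138666.0 Mb = 17333.2 MB.
= 16.14 GiB.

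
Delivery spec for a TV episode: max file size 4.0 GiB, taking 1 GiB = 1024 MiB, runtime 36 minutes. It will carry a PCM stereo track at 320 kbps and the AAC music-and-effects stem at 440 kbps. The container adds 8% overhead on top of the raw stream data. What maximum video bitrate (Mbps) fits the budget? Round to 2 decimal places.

13.97 Mbps

Budget: 4.0 GiB = 34359.7 Mb.
Stream payload after overhead: 34359.7 / 1.08 = 31814.6 Mb.
36 min = 2160 s
Total bitrate budget: 31814.6 Mb / 2160 s = 14.729 Mbps.
Audio total: 320 + 440 = 760 kbps = 0.760 Mbps.
Video: 14.729 − 0.760 = 13.969 Mbps.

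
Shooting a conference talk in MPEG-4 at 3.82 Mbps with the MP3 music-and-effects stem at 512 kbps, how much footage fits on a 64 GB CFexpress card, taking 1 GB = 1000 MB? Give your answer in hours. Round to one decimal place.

Audio: 512 kbps = 0.512 Mbps.
Total bitrate: 3.82 + 0.512 = 4.332 Mbps.
Capacity: 64 GB = 512,000 Mb.
Recording time: 512,000 / 4.332 = 118,190 s ≈ 32.8 hours.

32.8 hours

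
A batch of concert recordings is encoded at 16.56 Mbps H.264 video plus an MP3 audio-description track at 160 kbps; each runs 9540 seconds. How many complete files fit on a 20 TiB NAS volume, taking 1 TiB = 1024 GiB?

Audio: 160 kbps = 0.160 Mbps.
Total bitrate: 16.720 Mbps.
Per item: 16.720 Mbps × 9540 s = 159,509 Mb = 19,939 MB.
Capacity: 20 TiB = 175,921,860 Mb; 1102.90 items → 1102 complete.

1102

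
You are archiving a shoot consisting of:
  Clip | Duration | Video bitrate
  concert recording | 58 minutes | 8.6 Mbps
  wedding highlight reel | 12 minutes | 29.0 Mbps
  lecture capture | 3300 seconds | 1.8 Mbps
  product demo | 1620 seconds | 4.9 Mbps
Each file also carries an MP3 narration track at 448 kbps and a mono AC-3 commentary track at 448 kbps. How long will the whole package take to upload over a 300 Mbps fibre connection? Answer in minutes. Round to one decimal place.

4.0 minutes

Audio total: 448 + 448 = 896 kbps = 0.896 Mbps.
concert recording: 9.496 Mbps × 3480 s = 33046.1 Mb
wedding highlight reel: 29.896 Mbps × 720 s = 21525.1 Mb
lecture capture: 2.696 Mbps × 3300 s = 8896.8 Mb
product demo: 5.796 Mbps × 1620 s = 9389.5 Mb
Total: 72857.5 Mb = 9107.2 MB.
At 300 Mbps: 72857.5 / 300 = 243 s ≈ 4.05 minutes.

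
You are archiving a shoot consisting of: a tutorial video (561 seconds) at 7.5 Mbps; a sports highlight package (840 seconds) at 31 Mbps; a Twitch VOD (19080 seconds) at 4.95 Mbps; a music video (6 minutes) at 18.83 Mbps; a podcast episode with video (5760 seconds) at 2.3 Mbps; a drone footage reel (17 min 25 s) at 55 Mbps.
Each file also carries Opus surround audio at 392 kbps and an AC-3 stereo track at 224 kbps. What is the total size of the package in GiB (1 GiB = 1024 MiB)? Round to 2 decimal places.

Audio total: 392 + 224 = 616 kbps = 0.616 Mbps.
tutorial video: 8.116 Mbps × 561 s = 4553.1 Mb
sports highlight package: 31.616 Mbps × 840 s = 26557.4 Mb
Twitch VOD: 5.566 Mbps × 19080 s = 106199.3 Mb
music video: 19.446 Mbps × 360 s = 7000.6 Mb
podcast episode with video: 2.916 Mbps × 5760 s = 16796.2 Mb
drone footage reel: 55.616 Mbps × 1045 s = 58118.7 Mb
Total: 219225.2 Mb = 27403.2 MB.
= 25.52 GiB.

25.52 GiB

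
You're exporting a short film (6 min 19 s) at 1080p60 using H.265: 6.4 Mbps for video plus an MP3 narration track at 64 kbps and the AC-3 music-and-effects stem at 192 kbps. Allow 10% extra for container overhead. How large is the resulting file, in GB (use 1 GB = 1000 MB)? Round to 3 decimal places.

6 min 19 s = 379 s
Audio total: 64 + 192 = 256 kbps = 0.256 Mbps.
Total bitrate: 6.4 + 0.256 = 6.656 Mbps.
Stream data: 6.656 Mbps × 379 s = 2522.6 Mb.
With 10% container overhead: ×1.10.
2,775 Mb ÷ 8 = 346.9 MB → 0.3469 GB.

0.347 GB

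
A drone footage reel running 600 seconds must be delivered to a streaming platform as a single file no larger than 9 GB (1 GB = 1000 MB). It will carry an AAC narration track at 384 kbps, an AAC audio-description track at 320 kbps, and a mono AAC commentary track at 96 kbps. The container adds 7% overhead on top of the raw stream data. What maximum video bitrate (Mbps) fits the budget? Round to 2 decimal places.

Budget: 9 GB = 72000.0 Mb.
Stream payload after overhead: 72000.0 / 1.07 = 67289.7 Mb.
Total bitrate budget: 67289.7 Mb / 600 s = 112.150 Mbps.
Audio total: 384 + 320 + 96 = 800 kbps = 0.800 Mbps.
Video: 112.150 − 0.800 = 111.350 Mbps.

111.35 Mbps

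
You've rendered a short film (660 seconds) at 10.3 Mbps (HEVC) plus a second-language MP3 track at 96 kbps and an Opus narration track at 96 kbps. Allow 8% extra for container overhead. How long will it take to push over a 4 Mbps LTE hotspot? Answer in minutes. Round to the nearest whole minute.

31 minutes

Audio total: 96 + 96 = 192 kbps = 0.192 Mbps.
Total bitrate: 10.492 Mbps.
File: 10.492 Mbps × 660 s = 6924.7 Mb.
With 8% container overhead: ×1.08. → 7478.7 Mb.
At 4 Mbps: 7478.7 / 4 = 1869.7 s ≈ 31.2 minutes.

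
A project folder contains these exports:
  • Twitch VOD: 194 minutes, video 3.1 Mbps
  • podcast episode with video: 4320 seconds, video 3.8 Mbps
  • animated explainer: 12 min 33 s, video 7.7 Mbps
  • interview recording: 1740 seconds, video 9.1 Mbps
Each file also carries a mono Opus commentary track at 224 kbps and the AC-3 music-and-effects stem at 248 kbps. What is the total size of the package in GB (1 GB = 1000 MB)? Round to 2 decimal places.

10.36 GB

Audio total: 224 + 248 = 472 kbps = 0.472 Mbps.
Twitch VOD: 3.572 Mbps × 11640 s = 41578.1 Mb
podcast episode with video: 4.272 Mbps × 4320 s = 18455.0 Mb
animated explainer: 8.172 Mbps × 753 s = 6153.5 Mb
interview recording: 9.572 Mbps × 1740 s = 16655.3 Mb
Total: 82841.9 Mb = 10355.2 MB.
= 10.36 GB.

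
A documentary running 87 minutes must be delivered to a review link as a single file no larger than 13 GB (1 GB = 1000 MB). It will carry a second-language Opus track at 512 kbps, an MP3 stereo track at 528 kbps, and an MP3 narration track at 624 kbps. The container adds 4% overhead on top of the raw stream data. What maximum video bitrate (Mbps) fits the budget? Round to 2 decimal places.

Budget: 13 GB = 104000.0 Mb.
Stream payload after overhead: 104000.0 / 1.04 = 100000.0 Mb.
87 min = 5220 s
Total bitrate budget: 100000.0 Mb / 5220 s = 19.157 Mbps.
Audio total: 512 + 528 + 624 = 1664 kbps = 1.664 Mbps.
Video: 19.157 − 1.664 = 17.493 Mbps.

17.49 Mbps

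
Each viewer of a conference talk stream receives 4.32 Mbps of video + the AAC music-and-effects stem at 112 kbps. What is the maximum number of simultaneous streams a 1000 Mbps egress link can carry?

225

Audio: 112 kbps = 0.112 Mbps.
Per-viewer media rate: 4.432 Mbps.
1000 Mbps = 1,000 Mbps; 1,000 / 4.432 = 225.63 → 225 viewers.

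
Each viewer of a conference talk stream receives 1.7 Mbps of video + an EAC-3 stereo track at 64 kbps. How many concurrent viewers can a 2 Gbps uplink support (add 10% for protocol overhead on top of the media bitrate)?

1030

Audio: 64 kbps = 0.064 Mbps.
Per-viewer media rate: 1.764 Mbps.
On the wire with 10% overhead: 1.940 Mbps.
2 Gbps = 2,000 Mbps; 2,000 / 1.940 = 1030.72 → 1030 viewers.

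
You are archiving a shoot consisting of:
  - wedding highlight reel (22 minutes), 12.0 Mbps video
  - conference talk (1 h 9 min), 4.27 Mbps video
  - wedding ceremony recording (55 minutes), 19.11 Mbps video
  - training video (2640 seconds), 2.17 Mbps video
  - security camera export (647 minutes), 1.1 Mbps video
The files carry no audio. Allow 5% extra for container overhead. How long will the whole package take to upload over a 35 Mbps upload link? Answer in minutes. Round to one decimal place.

wedding highlight reel: 12.000 Mbps × 1320 s × 1.05 = 16632.0 Mb
conference talk: 4.270 Mbps × 4140 s × 1.05 = 18561.7 Mb
wedding ceremony recording: 19.110 Mbps × 3300 s × 1.05 = 66216.1 Mb
training video: 2.170 Mbps × 2640 s × 1.05 = 6015.2 Mb
security camera export: 1.100 Mbps × 38820 s × 1.05 = 44837.1 Mb
Total: 152262.2 Mb = 19032.8 MB.
At 35 Mbps: 152262.2 / 35 = 4350 s ≈ 72.5 minutes.

72.5 minutes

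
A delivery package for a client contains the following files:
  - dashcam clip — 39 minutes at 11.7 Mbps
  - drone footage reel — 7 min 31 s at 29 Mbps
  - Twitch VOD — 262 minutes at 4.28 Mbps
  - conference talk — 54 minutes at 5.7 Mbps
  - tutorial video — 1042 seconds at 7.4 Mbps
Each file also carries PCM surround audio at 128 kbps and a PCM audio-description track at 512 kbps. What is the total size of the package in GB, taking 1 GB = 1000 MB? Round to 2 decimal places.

18.56 GB

Audio total: 128 + 512 = 640 kbps = 0.640 Mbps.
dashcam clip: 12.340 Mbps × 2340 s = 28875.6 Mb
drone footage reel: 29.640 Mbps × 451 s = 13367.6 Mb
Twitch VOD: 4.920 Mbps × 15720 s = 77342.4 Mb
conference talk: 6.340 Mbps × 3240 s = 20541.6 Mb
tutorial video: 8.040 Mbps × 1042 s = 8377.7 Mb
Total: 148504.9 Mb = 18563.1 MB.
= 18.56 GB.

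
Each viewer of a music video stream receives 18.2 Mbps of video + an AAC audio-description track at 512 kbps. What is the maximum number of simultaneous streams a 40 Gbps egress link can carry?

Audio: 512 kbps = 0.512 Mbps.
Per-viewer media rate: 18.712 Mbps.
40 Gbps = 40,000 Mbps; 40,000 / 18.712 = 2137.67 → 2137 viewers.

2137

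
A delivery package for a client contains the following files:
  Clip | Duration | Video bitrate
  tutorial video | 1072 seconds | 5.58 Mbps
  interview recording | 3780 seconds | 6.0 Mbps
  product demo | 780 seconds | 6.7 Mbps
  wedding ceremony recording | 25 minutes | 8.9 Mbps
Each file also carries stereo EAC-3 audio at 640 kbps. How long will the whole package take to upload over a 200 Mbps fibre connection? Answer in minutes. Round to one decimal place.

4.3 minutes

Audio: 640 kbps = 0.640 Mbps.
tutorial video: 6.220 Mbps × 1072 s = 6667.8 Mb
interview recording: 6.640 Mbps × 3780 s = 25099.2 Mb
product demo: 7.340 Mbps × 780 s = 5725.2 Mb
wedding ceremony recording: 9.540 Mbps × 1500 s = 14310.0 Mb
Total: 51802.2 Mb = 6475.3 MB.
At 200 Mbps: 51802.2 / 200 = 259 s ≈ 4.32 minutes.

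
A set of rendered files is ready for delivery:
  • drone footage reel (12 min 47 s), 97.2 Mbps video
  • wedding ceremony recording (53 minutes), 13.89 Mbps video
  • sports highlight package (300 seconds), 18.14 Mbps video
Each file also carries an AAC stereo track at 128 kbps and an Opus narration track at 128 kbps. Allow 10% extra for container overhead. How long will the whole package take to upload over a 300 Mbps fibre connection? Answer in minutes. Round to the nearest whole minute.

8 minutes

Audio total: 128 + 128 = 256 kbps = 0.256 Mbps.
drone footage reel: 97.456 Mbps × 767 s × 1.10 = 82223.6 Mb
wedding ceremony recording: 14.146 Mbps × 3180 s × 1.10 = 49482.7 Mb
sports highlight package: 18.396 Mbps × 300 s × 1.10 = 6070.7 Mb
Total: 137777.0 Mb = 17222.1 MB.
At 300 Mbps: 137777.0 / 300 = 459 s ≈ 7.65 minutes.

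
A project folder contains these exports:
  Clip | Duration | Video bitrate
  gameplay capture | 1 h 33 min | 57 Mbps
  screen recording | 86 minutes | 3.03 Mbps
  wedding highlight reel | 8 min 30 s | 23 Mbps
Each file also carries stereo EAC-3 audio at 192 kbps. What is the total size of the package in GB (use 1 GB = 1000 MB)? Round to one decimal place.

43.4 GB

Audio: 192 kbps = 0.192 Mbps.
gameplay capture: 57.192 Mbps × 5580 s = 319131.4 Mb
screen recording: 3.222 Mbps × 5160 s = 16625.5 Mb
wedding highlight reel: 23.192 Mbps × 510 s = 11827.9 Mb
Total: 347584.8 Mb = 43448.1 MB.
= 43.45 GB.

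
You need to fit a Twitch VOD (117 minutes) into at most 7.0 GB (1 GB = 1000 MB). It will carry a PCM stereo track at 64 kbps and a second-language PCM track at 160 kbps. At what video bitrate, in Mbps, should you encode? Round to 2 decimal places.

7.75 Mbps

Budget: 7.0 GB = 56000.0 Mb.
117 min = 7020 s
Total bitrate budget: 56000.0 Mb / 7020 s = 7.977 Mbps.
Audio total: 64 + 160 = 224 kbps = 0.224 Mbps.
Video: 7.977 − 0.224 = 7.753 Mbps.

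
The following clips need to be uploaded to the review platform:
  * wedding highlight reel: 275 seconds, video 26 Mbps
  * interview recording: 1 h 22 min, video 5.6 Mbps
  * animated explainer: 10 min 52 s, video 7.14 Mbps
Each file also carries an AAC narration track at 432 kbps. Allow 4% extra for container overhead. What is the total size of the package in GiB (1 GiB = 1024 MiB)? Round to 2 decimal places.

Audio: 432 kbps = 0.432 Mbps.
wedding highlight reel: 26.432 Mbps × 275 s × 1.04 = 7559.6 Mb
interview recording: 6.032 Mbps × 4920 s × 1.04 = 30864.5 Mb
animated explainer: 7.572 Mbps × 652 s × 1.04 = 5134.4 Mb
Total: 43558.5 Mb = 5444.8 MB.
= 5.071 GiB.

5.07 GiB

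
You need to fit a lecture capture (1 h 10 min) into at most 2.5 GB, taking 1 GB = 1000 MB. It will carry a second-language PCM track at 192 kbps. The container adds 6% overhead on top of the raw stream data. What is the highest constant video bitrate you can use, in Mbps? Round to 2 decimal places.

Budget: 2.5 GB = 20000.0 Mb.
Stream payload after overhead: 20000.0 / 1.06 = 18867.9 Mb.
1 h 10 min = 70 min = 4200 s
Total bitrate budget: 18867.9 Mb / 4200 s = 4.492 Mbps.
Audio: 192 kbps = 0.192 Mbps.
Video: 4.492 − 0.192 = 4.300 Mbps.

4.30 Mbps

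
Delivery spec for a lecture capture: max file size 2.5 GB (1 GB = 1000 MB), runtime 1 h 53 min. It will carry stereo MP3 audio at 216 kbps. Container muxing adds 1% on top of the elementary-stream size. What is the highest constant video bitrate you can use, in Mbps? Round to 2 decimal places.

Budget: 2.5 GB = 20000.0 Mb.
Stream payload after overhead: 20000.0 / 1.01 = 19802.0 Mb.
1 h 53 min = 113 min = 6780 s
Total bitrate budget: 19802.0 Mb / 6780 s = 2.921 Mbps.
Audio: 216 kbps = 0.216 Mbps.
Video: 2.921 − 0.216 = 2.705 Mbps.

2.70 Mbps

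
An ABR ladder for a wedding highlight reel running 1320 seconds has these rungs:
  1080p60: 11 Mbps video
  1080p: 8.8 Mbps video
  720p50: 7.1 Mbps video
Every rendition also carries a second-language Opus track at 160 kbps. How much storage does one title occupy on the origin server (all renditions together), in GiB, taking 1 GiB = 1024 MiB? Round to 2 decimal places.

4.21 GiB

Audio: 160 kbps = 0.160 Mbps.
Sum of rendition bitrates: (11+0.160) + (8.8+0.160) + (7.1+0.160) = 27.380 Mbps.
× 1320 s = 36,142 Mb = 4,518 MB = 4.207 GiB.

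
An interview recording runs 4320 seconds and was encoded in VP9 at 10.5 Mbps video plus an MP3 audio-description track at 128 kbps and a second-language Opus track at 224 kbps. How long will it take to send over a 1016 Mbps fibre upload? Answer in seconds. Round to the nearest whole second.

Audio total: 128 + 224 = 352 kbps = 0.352 Mbps.
Total bitrate: 10.852 Mbps.
File: 10.852 Mbps × 4320 s = 46880.6 Mb.
At 1016 Mbps: 46880.6 / 1016 = 46.1 s ≈ 46.1 seconds.

46 seconds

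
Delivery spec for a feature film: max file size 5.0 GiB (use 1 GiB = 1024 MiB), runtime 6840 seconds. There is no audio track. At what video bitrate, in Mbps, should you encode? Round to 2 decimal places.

Budget: 5.0 GiB = 42949.7 Mb.
Total bitrate budget: 42949.7 Mb / 6840 s = 6.279 Mbps.

6.28 Mbps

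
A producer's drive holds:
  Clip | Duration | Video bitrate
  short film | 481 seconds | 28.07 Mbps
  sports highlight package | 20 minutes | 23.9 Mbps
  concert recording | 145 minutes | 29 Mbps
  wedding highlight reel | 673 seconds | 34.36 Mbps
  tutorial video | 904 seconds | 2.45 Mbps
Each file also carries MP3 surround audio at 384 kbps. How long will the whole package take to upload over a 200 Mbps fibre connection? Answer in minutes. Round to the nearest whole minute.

Audio: 384 kbps = 0.384 Mbps.
short film: 28.454 Mbps × 481 s = 13686.4 Mb
sports highlight package: 24.284 Mbps × 1200 s = 29140.8 Mb
concert recording: 29.384 Mbps × 8700 s = 255640.8 Mb
wedding highlight reel: 34.744 Mbps × 673 s = 23382.7 Mb
tutorial video: 2.834 Mbps × 904 s = 2561.9 Mb
Total: 324412.6 Mb = 40551.6 MB.
At 200 Mbps: 324412.6 / 200 = 1622 s ≈ 27 minutes.

27 minutes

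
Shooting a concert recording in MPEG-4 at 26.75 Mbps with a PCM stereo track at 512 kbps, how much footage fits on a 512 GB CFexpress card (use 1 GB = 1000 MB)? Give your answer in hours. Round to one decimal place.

41.7 hours

Audio: 512 kbps = 0.512 Mbps.
Total bitrate: 26.75 + 0.512 = 27.262 Mbps.
Capacity: 512 GB = 4,096,000 Mb.
Recording time: 4,096,000 / 27.262 = 150,246 s ≈ 41.7 hours.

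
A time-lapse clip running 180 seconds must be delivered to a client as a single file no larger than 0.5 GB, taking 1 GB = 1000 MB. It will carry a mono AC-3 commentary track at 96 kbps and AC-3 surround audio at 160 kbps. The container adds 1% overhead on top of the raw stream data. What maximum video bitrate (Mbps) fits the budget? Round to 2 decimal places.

21.75 Mbps

Budget: 0.5 GB = 4000.0 Mb.
Stream payload after overhead: 4000.0 / 1.01 = 3960.4 Mb.
Total bitrate budget: 3960.4 Mb / 180 s = 22.002 Mbps.
Audio total: 96 + 160 = 256 kbps = 0.256 Mbps.
Video: 22.002 − 0.256 = 21.746 Mbps.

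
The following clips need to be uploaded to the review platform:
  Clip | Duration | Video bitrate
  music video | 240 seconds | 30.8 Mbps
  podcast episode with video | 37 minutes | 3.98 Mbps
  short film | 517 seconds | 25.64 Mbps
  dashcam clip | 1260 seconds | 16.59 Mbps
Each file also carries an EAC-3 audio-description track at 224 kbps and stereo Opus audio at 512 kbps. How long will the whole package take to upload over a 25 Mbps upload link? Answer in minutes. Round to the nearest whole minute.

Audio total: 224 + 512 = 736 kbps = 0.736 Mbps.
music video: 31.536 Mbps × 240 s = 7568.6 Mb
podcast episode with video: 4.716 Mbps × 2220 s = 10469.5 Mb
short film: 26.376 Mbps × 517 s = 13636.4 Mb
dashcam clip: 17.326 Mbps × 1260 s = 21830.8 Mb
Total: 53505.3 Mb = 6688.2 MB.
At 25 Mbps: 53505.3 / 25 = 2140 s ≈ 35.7 minutes.

36 minutes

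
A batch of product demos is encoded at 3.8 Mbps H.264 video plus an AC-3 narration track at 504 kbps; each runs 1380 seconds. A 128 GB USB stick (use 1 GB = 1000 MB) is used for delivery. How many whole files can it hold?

Audio: 504 kbps = 0.504 Mbps.
Total bitrate: 4.304 Mbps.
Per item: 4.304 Mbps × 1380 s = 5,940 Mb = 742.4 MB.
Capacity: 128 GB = 1,024,000 Mb; 172.40 items → 172 complete.

172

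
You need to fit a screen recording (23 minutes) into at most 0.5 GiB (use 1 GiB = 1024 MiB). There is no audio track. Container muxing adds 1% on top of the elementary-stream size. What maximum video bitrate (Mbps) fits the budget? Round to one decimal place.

Budget: 0.5 GiB = 4295.0 Mb.
Stream payload after overhead: 4295.0 / 1.01 = 4252.4 Mb.
23 min = 1380 s
Total bitrate budget: 4252.4 Mb / 1380 s = 3.081 Mbps.

3.1 Mbps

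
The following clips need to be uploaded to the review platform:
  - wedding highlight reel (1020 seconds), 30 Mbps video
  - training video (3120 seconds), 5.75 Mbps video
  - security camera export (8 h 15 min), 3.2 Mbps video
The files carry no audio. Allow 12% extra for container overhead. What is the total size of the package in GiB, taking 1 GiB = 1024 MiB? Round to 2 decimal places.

18.72 GiB

wedding highlight reel: 30.000 Mbps × 1020 s × 1.12 = 34272.0 Mb
training video: 5.750 Mbps × 3120 s × 1.12 = 20092.8 Mb
security camera export: 3.200 Mbps × 29700 s × 1.12 = 106444.8 Mb
Total: 160809.6 Mb = 20101.2 MB.
= 18.72 GiB.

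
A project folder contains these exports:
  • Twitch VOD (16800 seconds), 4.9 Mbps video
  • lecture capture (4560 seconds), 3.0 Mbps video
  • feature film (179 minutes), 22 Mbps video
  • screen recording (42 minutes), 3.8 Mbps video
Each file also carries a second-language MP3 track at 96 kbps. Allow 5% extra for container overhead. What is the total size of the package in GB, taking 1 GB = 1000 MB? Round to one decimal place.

45.3 GB

Audio: 96 kbps = 0.096 Mbps.
Twitch VOD: 4.996 Mbps × 16800 s × 1.05 = 88129.4 Mb
lecture capture: 3.096 Mbps × 4560 s × 1.05 = 14823.6 Mb
feature film: 22.096 Mbps × 10740 s × 1.05 = 249176.6 Mb
screen recording: 3.896 Mbps × 2520 s × 1.05 = 10308.8 Mb
Total: 362438.5 Mb = 45304.8 MB.
= 45.30 GB.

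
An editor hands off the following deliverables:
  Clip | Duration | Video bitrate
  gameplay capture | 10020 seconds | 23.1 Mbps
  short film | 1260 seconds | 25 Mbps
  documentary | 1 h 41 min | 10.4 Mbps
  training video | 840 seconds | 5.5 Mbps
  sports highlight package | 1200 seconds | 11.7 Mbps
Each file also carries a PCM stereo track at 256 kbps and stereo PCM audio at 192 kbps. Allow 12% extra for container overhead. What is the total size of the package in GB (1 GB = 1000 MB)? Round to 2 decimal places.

49.47 GB

Audio total: 256 + 192 = 448 kbps = 0.448 Mbps.
gameplay capture: 23.548 Mbps × 10020 s × 1.12 = 264265.1 Mb
short film: 25.448 Mbps × 1260 s × 1.12 = 35912.2 Mb
documentary: 10.848 Mbps × 6060 s × 1.12 = 73627.5 Mb
training video: 5.948 Mbps × 840 s × 1.12 = 5595.9 Mb
sports highlight package: 12.148 Mbps × 1200 s × 1.12 = 16326.9 Mb
Total: 395727.6 Mb = 49466.0 MB.
= 49.47 GB.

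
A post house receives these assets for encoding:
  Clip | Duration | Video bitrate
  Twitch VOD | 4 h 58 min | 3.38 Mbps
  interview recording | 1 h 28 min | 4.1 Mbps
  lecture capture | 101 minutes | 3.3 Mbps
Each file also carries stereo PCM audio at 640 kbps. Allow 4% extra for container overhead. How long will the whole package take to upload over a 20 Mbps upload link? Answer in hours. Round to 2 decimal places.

Audio: 640 kbps = 0.640 Mbps.
Twitch VOD: 4.020 Mbps × 17880 s × 1.04 = 74752.7 Mb
interview recording: 4.740 Mbps × 5280 s × 1.04 = 26028.3 Mb
lecture capture: 3.940 Mbps × 6060 s × 1.04 = 24831.5 Mb
Total: 125612.4 Mb = 15701.6 MB.
At 20 Mbps: 125612.4 / 20 = 6281 s ≈ 1.74 hours.

1.74 hours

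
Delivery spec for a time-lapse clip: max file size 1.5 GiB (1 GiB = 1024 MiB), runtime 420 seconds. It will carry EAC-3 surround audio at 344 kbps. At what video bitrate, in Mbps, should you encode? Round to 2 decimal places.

Budget: 1.5 GiB = 12884.9 Mb.
Total bitrate budget: 12884.9 Mb / 420 s = 30.678 Mbps.
Audio: 344 kbps = 0.344 Mbps.
Video: 30.678 − 0.344 = 30.334 Mbps.

30.33 Mbps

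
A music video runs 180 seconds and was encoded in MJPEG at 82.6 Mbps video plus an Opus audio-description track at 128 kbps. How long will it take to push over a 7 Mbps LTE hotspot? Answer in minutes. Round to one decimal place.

35.5 minutes

Audio: 128 kbps = 0.128 Mbps.
Total bitrate: 82.728 Mbps.
File: 82.728 Mbps × 180 s = 14891.0 Mb.
At 7 Mbps: 14891.0 / 7 = 2127.3 s ≈ 35.5 minutes.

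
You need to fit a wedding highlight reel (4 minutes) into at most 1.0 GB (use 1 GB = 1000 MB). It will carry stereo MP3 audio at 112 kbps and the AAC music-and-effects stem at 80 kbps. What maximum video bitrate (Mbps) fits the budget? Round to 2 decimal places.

Budget: 1.0 GB = 8000.0 Mb.
4 min = 240 s
Total bitrate budget: 8000.0 Mb / 240 s = 33.333 Mbps.
Audio total: 112 + 80 = 192 kbps = 0.192 Mbps.
Video: 33.333 − 0.192 = 33.141 Mbps.

33.14 Mbps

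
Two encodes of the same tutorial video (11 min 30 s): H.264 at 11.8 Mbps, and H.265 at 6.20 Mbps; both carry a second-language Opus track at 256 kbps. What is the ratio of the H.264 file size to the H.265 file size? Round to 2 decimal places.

1.87

11 min 30 s = 690 s
Audio: 256 kbps = 0.256 Mbps.
H.264: 12.056 Mbps × 690 s = 8318.6 Mb = 1.040 GB.
H.265: 6.456 Mbps × 690 s = 4454.6 Mb = 0.557 GB.
Ratio: 1.040 / 0.557 = 1.867.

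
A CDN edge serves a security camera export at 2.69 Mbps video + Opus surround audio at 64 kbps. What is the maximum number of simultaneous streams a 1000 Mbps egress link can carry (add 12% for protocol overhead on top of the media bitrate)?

Audio: 64 kbps = 0.064 Mbps.
Per-viewer media rate: 2.754 Mbps.
On the wire with 12% overhead: 3.084 Mbps.
1000 Mbps = 1,000 Mbps; 1,000 / 3.084 = 324.20 → 324 viewers.

324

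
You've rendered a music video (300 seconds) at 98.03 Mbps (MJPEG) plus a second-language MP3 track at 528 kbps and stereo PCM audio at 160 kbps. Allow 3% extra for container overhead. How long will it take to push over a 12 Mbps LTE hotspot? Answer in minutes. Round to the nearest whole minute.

Audio total: 528 + 160 = 688 kbps = 0.688 Mbps.
Total bitrate: 98.718 Mbps.
File: 98.718 Mbps × 300 s = 29615.4 Mb.
With 3% container overhead: ×1.03. → 30503.9 Mb.
At 12 Mbps: 30503.9 / 12 = 2542.0 s ≈ 42.4 minutes.

42 minutes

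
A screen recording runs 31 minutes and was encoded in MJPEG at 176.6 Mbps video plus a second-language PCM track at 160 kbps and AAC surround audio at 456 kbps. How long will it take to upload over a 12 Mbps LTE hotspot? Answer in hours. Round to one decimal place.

31 min = 1860 s
Audio total: 160 + 456 = 616 kbps = 0.616 Mbps.
Total bitrate: 177.216 Mbps.
File: 177.216 Mbps × 1860 s = 329621.8 Mb.
At 12 Mbps: 329621.8 / 12 = 27468.5 s ≈ 7.63 hours.

7.6 hours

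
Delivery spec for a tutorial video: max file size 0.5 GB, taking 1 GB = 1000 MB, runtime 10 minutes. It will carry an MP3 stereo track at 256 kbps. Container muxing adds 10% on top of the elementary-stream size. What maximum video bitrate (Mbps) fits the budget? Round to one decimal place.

5.8 Mbps

Budget: 0.5 GB = 4000.0 Mb.
Stream payload after overhead: 4000.0 / 1.10 = 3636.4 Mb.
10 min = 600 s
Total bitrate budget: 3636.4 Mb / 600 s = 6.061 Mbps.
Audio: 256 kbps = 0.256 Mbps.
Video: 6.061 − 0.256 = 5.805 Mbps.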